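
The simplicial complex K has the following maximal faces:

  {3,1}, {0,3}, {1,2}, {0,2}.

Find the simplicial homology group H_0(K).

H_0 = Z.

Take the total order 0 < 1 < 2 < 3 on the vertex set. Then K (dimension 1) consists of the simplices:

  0-simplices (4): [0], [1], [2], [3]
  1-simplices (4): [0,2], [0,3], [1,2], [1,3]

so the chain groups are C_0 ≅ Z^4, C_1 ≅ Z^4.

∂_1: C_1 → C_0 maps an edge to its endpoints' difference, ∂[p,q] = q − p.
The 4×4 boundary matrix has rank 3 and Smith normal form diag(1,1,1).

Now H_k = ker ∂_k / im ∂_{k+1}, so:

  H_0: rank C_0 − rank ∂_1 = 4 − 3 = 1, and the invariant factors of ∂_1 are all 1, so H_0 = Z.

(K is a triangulation of the circle S^1.)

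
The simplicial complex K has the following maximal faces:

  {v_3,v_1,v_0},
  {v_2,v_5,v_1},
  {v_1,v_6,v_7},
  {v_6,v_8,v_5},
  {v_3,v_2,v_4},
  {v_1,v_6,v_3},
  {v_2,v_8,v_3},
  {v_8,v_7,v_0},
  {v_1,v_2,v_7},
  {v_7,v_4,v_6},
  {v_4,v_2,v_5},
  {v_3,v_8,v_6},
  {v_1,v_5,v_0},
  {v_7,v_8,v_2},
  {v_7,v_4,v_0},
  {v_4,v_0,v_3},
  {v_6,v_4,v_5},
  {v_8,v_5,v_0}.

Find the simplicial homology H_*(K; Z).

Fix the vertex order v_0 < v_1 < v_2 < v_3 < v_4 < v_5 < v_6 < v_7 < v_8 and write every simplex with vertices in increasing order. Then dim K = 2 and the simplices of K are:

  0-simplices (9): [v_0], [v_1], [v_2], [v_3], [v_4], [v_5], [v_6], [v_7], [v_8]
  1-simplices (27): (27 of them)
  2-simplices (18): (18 of them)

giving chain groups C_0 ≅ Z^9, C_1 ≅ Z^27, C_2 ≅ Z^18.

∂_1: C_1 → C_0 sends each edge [p,q] (with p < q) to q − p. For instance
  ∂[v_0,v_5] = [v_5] − [v_0].
As a 9×27 matrix over Z this has rank 8, with invariant factors (1,1,1,1,1,1,1,1).

The boundary map ∂_2: C_2 → C_1 acts by ∂[p,q,r] = [q,r] − [p,r] + [p,q]. For instance
  ∂[v_1,v_2,v_7] = [v_2,v_7] − [v_1,v_7] + [v_1,v_2],
  ∂[v_2,v_3,v_8] = [v_3,v_8] − [v_2,v_8] + [v_2,v_3].
The 27×18 boundary matrix has rank 17 and Smith normal form diag(1,1,1,1,1,1,1,1,1,1,1,1,1,1,1,1,1).

Reading off H_k = ker ∂_k / im ∂_{k+1}:

  H_0: rank C_0 − rank ∂_1 = 9 − 8 = 1, and the invariant factors of ∂_1 are all 1, so H_0 = Z.
  H_1: rank ker ∂_1 − rank ∂_2 = (27 − 8) − 17 = 2, and the invariant factors of ∂_2 are all 1, so H_1 = Z^2.
  H_2: rank ker ∂_2 − rank ∂_3 = (18 − 17) − 0 = 1, and there is no ∂_3, so H_2 = Z.

(K is a triangulation of the torus T^2.)

H_0 ≅ Z,  H_1 ≅ Z^2,  H_2 ≅ Z.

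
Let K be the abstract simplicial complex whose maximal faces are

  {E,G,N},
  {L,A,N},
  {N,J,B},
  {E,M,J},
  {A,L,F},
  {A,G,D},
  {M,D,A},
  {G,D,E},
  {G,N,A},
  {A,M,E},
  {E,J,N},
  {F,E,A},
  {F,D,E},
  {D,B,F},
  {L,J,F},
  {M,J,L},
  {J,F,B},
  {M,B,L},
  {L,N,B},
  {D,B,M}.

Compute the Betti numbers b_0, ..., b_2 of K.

b_0 = 1, b_1 = 1, b_2 = 0.

Fix the vertex order A < B < D < E < F < G < J < L < M < N and write every simplex with vertices in increasing order. Then dim K = 2 and the simplices of K are:

  0-simplices (10): A, B, D, E, F, G, J, L, M, N
  1-simplices (30): AD, AE, AF, AG, AL, AM, AN, BD, BF, BJ, BL, BM, BN, DE, DF, DG, DM, EF, EG, EJ, EM, EN, FJ, FL, GN, JL, JM, JN, LM, LN
  2-simplices (20): ADG, ADM, AEF, AEM, AFL, AGN, ALN, BDF, BDM, BFJ, BJN, BLM, BLN, DEF, DEG, EGN, EJM, EJN, FJL, JLM

giving chain groups C_0 ≅ Z^10, C_1 ≅ Z^30, C_2 ≅ Z^20.

∂_1: C_1 → C_0 is given by ∂[p,q] = [q] − [p].
As a 10×30 matrix over Z this has rank 9, with invariant factors (1,1,1,1,1,1,1,1,1).

∂_2: C_2 → C_1 acts by ∂[p,q,r] = [q,r] − [p,r] + [p,q]. For instance
  ∂BLN = LN − BN + BL,
  ∂EGN = GN − EN + EG.
This gives a 30×20 integer matrix of rank 20; reducing to Smith normal form yields diagonal entries (1,1,1,1,1,1,1,1,1,1,1,1,1,1,1,1,1,1,1,2).

From H_k ≅ ker(∂_k) / im(∂_{k+1}) we obtain:

  H_0: rank C_0 − rank ∂_1 = 10 − 9 = 1, and the invariant factors of ∂_1 are all 1, so H_0 = Z.
  H_1: rank ker ∂_1 − rank ∂_2 = (30 − 9) − 20 = 1, and ∂_2 has invariant factor 2 > 1, so H_1 = Z ⊕ Z/2.
  H_2: rank ker ∂_2 − rank ∂_3 = (20 − 20) − 0 = 0, and there is no ∂_3, so H_2 = 0.

Hence the Betti numbers are b_0 = 1, b_1 = 1, b_2 = 0.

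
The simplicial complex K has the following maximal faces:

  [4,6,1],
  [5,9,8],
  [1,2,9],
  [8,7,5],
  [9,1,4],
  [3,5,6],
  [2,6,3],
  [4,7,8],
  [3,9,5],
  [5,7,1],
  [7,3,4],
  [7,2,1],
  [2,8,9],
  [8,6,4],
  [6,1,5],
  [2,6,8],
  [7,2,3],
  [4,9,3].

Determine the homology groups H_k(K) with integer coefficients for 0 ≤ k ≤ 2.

Take the total order 1 < 2 < 3 < 4 < 5 < 6 < 7 < 8 < 9 on the vertex set. Then K (dimension 2) consists of the simplices:

  0-simplices (9): [1], [2], [3], [4], [5], [6], [7], [8], [9]
  1-simplices (27): (27 of them)
  2-simplices (18): [1,2,7], [1,2,9], [1,4,6], [1,4,9], [1,5,6], [1,5,7], [2,3,6], [2,3,7], [2,6,8], [2,8,9], [3,4,7], [3,4,9], [3,5,6], [3,5,9], [4,6,8], [4,7,8], [5,7,8], [5,8,9]

giving chain groups C_0 ≅ Z^9, C_1 ≅ Z^27, C_2 ≅ Z^18.

The boundary map ∂_1: C_1 → C_0 sends each edge [p,q] (with p < q) to q − p.
As a 9×27 matrix over Z this has rank 8, with invariant factors (1,1,1,1,1,1,1,1).

Boundary ∂_2: C_2 → C_1 acts by ∂[p,q,r] = [q,r] − [p,r] + [p,q]. For instance
  ∂[5,7,8] = [7,8] − [5,8] + [5,7],
  ∂[4,7,8] = [7,8] − [4,8] + [4,7].
The resulting 27×18 matrix has rank 17, and its Smith normal form has invariant factors (1,1,1,1,1,1,1,1,1,1,1,1,1,1,1,1,1).

Reading off H_k = ker ∂_k / im ∂_{k+1}:

  H_0: rank C_0 − rank ∂_1 = 9 − 8 = 1, and the invariant factors of ∂_1 are all 1, so H_0 = Z.
  H_1: rank ker ∂_1 − rank ∂_2 = (27 − 8) − 17 = 2, and the invariant factors of ∂_2 are all 1, so H_1 = Z^2.
  H_2: rank ker ∂_2 − rank ∂_3 = (18 − 17) − 0 = 1, and there is no ∂_3, so H_2 = Z.

(K is a triangulation of the torus T^2.)

H_0 = Z,  H_1 = Z^2,  H_2 = Z.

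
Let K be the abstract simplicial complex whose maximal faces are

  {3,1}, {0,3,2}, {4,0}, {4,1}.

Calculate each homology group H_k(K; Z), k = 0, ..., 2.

Fix the vertex order 0 < 1 < 2 < 3 < 4 and write every simplex with vertices in increasing order. Then dim K = 2 and the simplices of K are:

  0-simplices (5): [0], [1], [2], [3], [4]
  1-simplices (6): [0,2], [0,3], [0,4], [1,3], [1,4], [2,3]
  2-simplices (1): [0,2,3]

giving chain groups C_0 ≅ Z^5, C_1 ≅ Z^6, C_2 ≅ Z^1.

Boundary ∂_1: C_1 → C_0 is given by ∂[p,q] = [q] − [p]. For instance
  ∂[2,3] = [3] − [2].
As a 5×6 matrix over Z this has rank 4, with invariant factors (1,1,1,1).

Boundary ∂_2: C_2 → C_1 acts by ∂[p,q,r] = [q,r] − [p,r] + [p,q]. For instance
  ∂[0,2,3] = [2,3] − [0,3] + [0,2].
The 6×1 boundary matrix has rank 1 and Smith normal form diag(1).

From H_k ≅ ker(∂_k) / im(∂_{k+1}) we obtain:

  H_0: rank C_0 − rank ∂_1 = 5 − 4 = 1, and the invariant factors of ∂_1 are all 1, so H_0 ≅ Z.
  H_1: rank ker ∂_1 − rank ∂_2 = (6 − 4) − 1 = 1, and the invariant factors of ∂_2 are all 1, so H_1 ≅ Z.
  H_2: rank ker ∂_2 − rank ∂_3 = (1 − 1) − 0 = 0, and there is no ∂_3, so H_2 ≅ 0.

H_0 = Z,  H_1 = Z,  H_2 = 0.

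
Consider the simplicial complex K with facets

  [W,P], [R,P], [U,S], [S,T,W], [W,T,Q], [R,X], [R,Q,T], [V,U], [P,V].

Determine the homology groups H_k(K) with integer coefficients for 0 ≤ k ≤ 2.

H_0 = Z,  H_1 = Z^2,  H_2 = 0.

K has 9 vertices, 13 edges, 3 triangles.
rank ∂_0 = 0, rank ∂_1 = 8 ⇒ b_0 = 9 − 0 − 8 = 1; all invariant factors of ∂_1 are 1 so no torsion. So H_0 = Z.
rank ∂_1 = 8, rank ∂_2 = 3 ⇒ b_1 = 13 − 8 − 3 = 2; all invariant factors of ∂_2 are 1 so no torsion. So H_1 = Z^2.
rank ∂_2 = 3, rank ∂_3 = 0 ⇒ b_2 = 3 − 3 − 0 = 0. So H_2 = 0.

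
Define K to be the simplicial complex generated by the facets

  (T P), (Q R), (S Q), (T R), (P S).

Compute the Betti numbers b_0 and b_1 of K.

We work with the vertex ordering P < Q < R < S < T. The simplices of K, each written with vertices in increasing order, are:

  0-simplices (5): P, Q, R, S, T
  1-simplices (5): PS, PT, QR, QS, RT

Hence C_0 ≅ Z^5, C_1 ≅ Z^5.

∂_1: C_1 → C_0 sends each edge [p,q] (with p < q) to q − p. For instance
  ∂RT = T − R.
As a 5×5 matrix over Z this has rank 4, with invariant factors (1,1,1,1).

Reading off H_k = ker ∂_k / im ∂_{k+1}:

  H_0: rank C_0 − rank ∂_1 = 5 − 4 = 1, and the invariant factors of ∂_1 are all 1, so H_0 = Z.
  H_1: rank ker ∂_1 − rank ∂_2 = (5 − 4) − 0 = 1, and there is no ∂_2, so H_1 = Z.

As a check, the Euler characteristic is 5 − 5 = 0, which agrees with 1 − 1 = 0.
(K is a triangulation of the circle S^1.)

Hence the Betti numbers are b_0 = 1, b_1 = 1.

b_0 = 1, b_1 = 1.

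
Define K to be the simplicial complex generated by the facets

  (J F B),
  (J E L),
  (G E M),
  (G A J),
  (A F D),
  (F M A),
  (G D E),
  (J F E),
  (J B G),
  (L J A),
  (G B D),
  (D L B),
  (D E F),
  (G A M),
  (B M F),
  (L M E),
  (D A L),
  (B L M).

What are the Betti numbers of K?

b_0 = 1, b_1 = 2, b_2 = 1.

Fix the vertex order A < B < D < E < F < G < J < L < M and write every simplex with vertices in increasing order. Then dim K = 2 and the simplices of K are:

  0-simplices (9): A, B, D, E, F, G, J, L, M
  1-simplices (27): AD, AF, AG, AJ, AL, AM, BD, BF, BG, BJ, BL, BM, DE, DF, DG, DL, EF, EG, EJ, EL, EM, FJ, FM, GJ, GM, JL, LM
  2-simplices (18): ADF, ADL, AFM, AGJ, AGM, AJL, BDG, BDL, BFJ, BFM, BGJ, BLM, DEF, DEG, EFJ, EGM, EJL, ELM

Hence C_0 ≅ Z^9, C_1 ≅ Z^27, C_2 ≅ Z^18.

Boundary ∂_1: C_1 → C_0 maps an edge to its endpoints' difference, ∂[p,q] = q − p.
As a 9×27 matrix over Z this has rank 8, with invariant factors (1,1,1,1,1,1,1,1).

The boundary map ∂_2: C_2 → C_1 acts by ∂[p,q,r] = [q,r] − [p,r] + [p,q]. For instance
  ∂DEF = EF − DF + DE,
  ∂BFJ = FJ − BJ + BF.
This gives a 27×18 integer matrix of rank 17; reducing to Smith normal form yields diagonal entries (1,1,1,1,1,1,1,1,1,1,1,1,1,1,1,1,1).

From H_k ≅ ker(∂_k) / im(∂_{k+1}) we obtain:

  H_0: rank C_0 − rank ∂_1 = 9 − 8 = 1, and the invariant factors of ∂_1 are all 1, so H_0 = Z.
  H_1: rank ker ∂_1 − rank ∂_2 = (27 − 8) − 17 = 2, and the invariant factors of ∂_2 are all 1, so H_1 = Z^2.
  H_2: rank ker ∂_2 − rank ∂_3 = (18 − 17) − 0 = 1, and there is no ∂_3, so H_2 = Z.

Hence the Betti numbers are b_0 = 1, b_1 = 2, b_2 = 1.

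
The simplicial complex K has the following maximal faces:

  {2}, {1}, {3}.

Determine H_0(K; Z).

H_0 ≅ Z^3.

We work with the vertex ordering 1 < 2 < 3. The simplices of K, each written with vertices in increasing order, are:

  0-simplices (3): [1], [2], [3]

so the chain groups are C_0 ≅ Z^3.

Now H_k = ker ∂_k / im ∂_{k+1}, so:

  H_0: rank C_0 − rank ∂_1 = 3 − 0 = 3, and there is no ∂_1, so H_0 ≅ Z^3.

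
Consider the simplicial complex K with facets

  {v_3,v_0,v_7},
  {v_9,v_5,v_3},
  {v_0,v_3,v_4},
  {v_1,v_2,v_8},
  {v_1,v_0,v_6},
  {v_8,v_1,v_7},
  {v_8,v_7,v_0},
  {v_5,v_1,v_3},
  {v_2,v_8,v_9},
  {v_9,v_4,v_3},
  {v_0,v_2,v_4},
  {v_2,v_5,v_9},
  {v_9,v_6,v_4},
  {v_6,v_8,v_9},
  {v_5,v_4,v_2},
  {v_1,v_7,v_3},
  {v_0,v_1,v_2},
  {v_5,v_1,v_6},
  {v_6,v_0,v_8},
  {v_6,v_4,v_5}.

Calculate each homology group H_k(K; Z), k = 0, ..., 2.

H_0 ≅ Z,  H_1 ≅ Z ⊕ Z/2,  H_2 = 0.

Order the vertices as v_0 < v_1 < v_2 < v_3 < v_4 < v_5 < v_6 < v_7 < v_8 < v_9. Listing each simplex with vertices in this order, K has dimension 2 with simplices:

  0-simplices (10): [v_0], [v_1], [v_2], [v_3], [v_4], [v_5], [v_6], [v_7], [v_8], [v_9]
  1-simplices (30): (30 of them)
  2-simplices (20): (20 of them)

Hence C_0 ≅ Z^10, C_1 ≅ Z^30, C_2 ≅ Z^20.

Boundary ∂_1: C_1 → C_0 sends each edge [p,q] (with p < q) to q − p.
As a 10×30 matrix over Z this has rank 9, with invariant factors (1,1,1,1,1,1,1,1,1).

The boundary map ∂_2: C_2 → C_1 acts by ∂[p,q,r] = [q,r] − [p,r] + [p,q]. For instance
  ∂[v_1,v_3,v_7] = [v_3,v_7] − [v_1,v_7] + [v_1,v_3],
  ∂[v_0,v_2,v_4] = [v_2,v_4] − [v_0,v_4] + [v_0,v_2].
This gives a 30×20 integer matrix of rank 20; reducing to Smith normal form yields diagonal entries (1,1,1,1,1,1,1,1,1,1,1,1,1,1,1,1,1,1,1,2).

Now H_k = ker ∂_k / im ∂_{k+1}, so:

  H_0: rank C_0 − rank ∂_1 = 10 − 9 = 1, and the invariant factors of ∂_1 are all 1, so H_0 ≅ Z.
  H_1: rank ker ∂_1 − rank ∂_2 = (30 − 9) − 20 = 1, and ∂_2 has invariant factor 2 > 1, so H_1 ≅ Z ⊕ Z/2.
  H_2: rank ker ∂_2 − rank ∂_3 = (20 − 20) − 0 = 0, and there is no ∂_3, so H_2 ≅ 0.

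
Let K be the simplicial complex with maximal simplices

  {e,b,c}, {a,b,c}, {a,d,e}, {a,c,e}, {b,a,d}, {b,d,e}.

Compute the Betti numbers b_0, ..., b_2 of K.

b_0 = 1, b_1 = 0, b_2 = 1.

Fix the vertex order a < b < c < d < e and write every simplex with vertices in increasing order. Then dim K = 2 and the simplices of K are:

  0-simplices (5): a, b, c, d, e
  1-simplices (9): ab, ac, ad, ae, bc, bd, be, ce, de
  2-simplices (6): abc, abd, ace, ade, bce, bde

so the chain groups are C_0 ≅ Z^5, C_1 ≅ Z^9, C_2 ≅ Z^6.

The boundary map ∂_1: C_1 → C_0 is given by ∂[p,q] = [q] − [p]. For instance
  ∂bd = d − b.
The resulting 5×9 matrix has rank 4, and its Smith normal form has invariant factors (1,1,1,1).

The boundary map ∂_2: C_2 → C_1 maps a triangle to the signed sum of its edges. For instance
  ∂bde = de − be + bd,
  ∂abd = bd − ad + ab.
This gives a 9×6 integer matrix of rank 5; reducing to Smith normal form yields diagonal entries (1,1,1,1,1).

Now H_k = ker ∂_k / im ∂_{k+1}, so:

  H_0: rank C_0 − rank ∂_1 = 5 − 4 = 1, and the invariant factors of ∂_1 are all 1, so H_0 ≅ Z.
  H_1: rank ker ∂_1 − rank ∂_2 = (9 − 4) − 5 = 0, and the invariant factors of ∂_2 are all 1, so H_1 ≅ 0.
  H_2: rank ker ∂_2 − rank ∂_3 = (6 − 5) − 0 = 1, and there is no ∂_3, so H_2 ≅ Z.

Hence the Betti numbers are b_0 = 1, b_1 = 0, b_2 = 1.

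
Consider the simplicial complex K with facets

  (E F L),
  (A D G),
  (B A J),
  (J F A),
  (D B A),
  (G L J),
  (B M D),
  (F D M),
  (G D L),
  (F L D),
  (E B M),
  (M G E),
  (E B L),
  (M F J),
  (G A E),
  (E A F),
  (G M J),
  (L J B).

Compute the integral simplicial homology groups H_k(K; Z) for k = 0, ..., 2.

Take the total order A < B < D < E < F < G < J < L < M on the vertex set. Then K (dimension 2) consists of the simplices:

  0-simplices (9): A, B, D, E, F, G, J, L, M
  1-simplices (27): AB, AD, AE, AF, AG, AJ, BD, BE, BJ, BL, BM, DF, DG, DL, DM, EF, EG, EL, EM, FJ, FL, FM, GJ, GL, GM, JL, JM
  2-simplices (18): ABD, ABJ, ADG, AEF, AEG, AFJ, BDM, BEL, BEM, BJL, DFL, DFM, DGL, EFL, EGM, FJM, GJL, GJM

Hence C_0 ≅ Z^9, C_1 ≅ Z^27, C_2 ≅ Z^18.

∂_1: C_1 → C_0 maps an edge to its endpoints' difference, ∂[p,q] = q − p. For instance
  ∂DM = M − D.
This gives a 9×27 integer matrix of rank 8; reducing to Smith normal form yields diagonal entries (1,1,1,1,1,1,1,1).

∂_2: C_2 → C_1 acts by ∂[p,q,r] = [q,r] − [p,r] + [p,q]. For instance
  ∂GJM = JM − GM + GJ,
  ∂GJL = JL − GL + GJ.
This gives a 27×18 integer matrix of rank 17; reducing to Smith normal form yields diagonal entries (1,1,1,1,1,1,1,1,1,1,1,1,1,1,1,1,1).

Reading off H_k = ker ∂_k / im ∂_{k+1}:

  H_0: rank C_0 − rank ∂_1 = 9 − 8 = 1, and the invariant factors of ∂_1 are all 1, so H_0 = Z.
  H_1: rank ker ∂_1 − rank ∂_2 = (27 − 8) − 17 = 2, and the invariant factors of ∂_2 are all 1, so H_1 = Z^2.
  H_2: rank ker ∂_2 − rank ∂_3 = (18 − 17) − 0 = 1, and there is no ∂_3, so H_2 = Z.

(K is a triangulation of the torus T^2.)

H_0 ≅ Z,  H_1 ≅ Z^2,  H_2 ≅ Z.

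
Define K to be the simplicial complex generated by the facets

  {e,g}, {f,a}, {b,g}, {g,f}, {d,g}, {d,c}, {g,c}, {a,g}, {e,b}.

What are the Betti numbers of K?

b_0 = 1, b_1 = 3.

Order the vertices as a < b < c < d < e < f < g. Listing each simplex with vertices in this order, K has dimension 1 with simplices:

  0-simplices (7): a, b, c, d, e, f, g
  1-simplices (9): af, ag, be, bg, cd, cg, dg, eg, fg

giving chain groups C_0 ≅ Z^7, C_1 ≅ Z^9.

Boundary ∂_1: C_1 → C_0 sends each edge [p,q] (with p < q) to q − p. For instance
  ∂bg = g − b.
As a 7×9 matrix over Z this has rank 6, with invariant factors (1,1,1,1,1,1).

Reading off H_k = ker ∂_k / im ∂_{k+1}:

  H_0: rank C_0 − rank ∂_1 = 7 − 6 = 1, and the invariant factors of ∂_1 are all 1, so H_0 = Z.
  H_1: rank ker ∂_1 − rank ∂_2 = (9 − 6) − 0 = 3, and there is no ∂_2, so H_1 = Z^3.

Hence the Betti numbers are b_0 = 1, b_1 = 3.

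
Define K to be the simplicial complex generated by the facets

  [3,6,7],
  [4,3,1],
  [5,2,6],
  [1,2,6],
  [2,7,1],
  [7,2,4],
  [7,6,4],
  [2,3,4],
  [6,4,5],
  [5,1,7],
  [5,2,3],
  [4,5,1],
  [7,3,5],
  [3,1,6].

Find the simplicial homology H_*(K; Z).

Order the vertices as 1 < 2 < 3 < 4 < 5 < 6 < 7. Listing each simplex with vertices in this order, K has dimension 2 with simplices:

  0-simplices (7): [1], [2], [3], [4], [5], [6], [7]
  1-simplices (21): [1,2], [1,3], [1,4], [1,5], [1,6], [1,7], [2,3], [2,4], [2,5], [2,6], [2,7], [3,4], [3,5], [3,6], [3,7], [4,5], [4,6], [4,7], [5,6], [5,7], [6,7]
  2-simplices (14): [1,2,6], [1,2,7], [1,3,4], [1,3,6], [1,4,5], [1,5,7], [2,3,4], [2,3,5], [2,4,7], [2,5,6], [3,5,7], [3,6,7], [4,5,6], [4,6,7]

so the chain groups are C_0 ≅ Z^7, C_1 ≅ Z^21, C_2 ≅ Z^14.

Boundary ∂_1: C_1 → C_0 is given by ∂[p,q] = [q] − [p].
The resulting 7×21 matrix has rank 6, and its Smith normal form has invariant factors (1,1,1,1,1,1).

Boundary ∂_2: C_2 → C_1 acts by ∂[p,q,r] = [q,r] − [p,r] + [p,q]. For instance
  ∂[1,2,7] = [2,7] − [1,7] + [1,2],
  ∂[1,3,6] = [3,6] − [1,6] + [1,3].
This gives a 21×14 integer matrix of rank 13; reducing to Smith normal form yields diagonal entries (1,1,1,1,1,1,1,1,1,1,1,1,1).

Reading off H_k = ker ∂_k / im ∂_{k+1}:

  H_0: rank C_0 − rank ∂_1 = 7 − 6 = 1, and the invariant factors of ∂_1 are all 1, so H_0 = Z.
  H_1: rank ker ∂_1 − rank ∂_2 = (21 − 6) − 13 = 2, and the invariant factors of ∂_2 are all 1, so H_1 = Z^2.
  H_2: rank ker ∂_2 − rank ∂_3 = (14 − 13) − 0 = 1, and there is no ∂_3, so H_2 = Z.

(K is a triangulation of the torus T^2.)

H_0 ≅ Z,  H_1 ≅ Z^2,  H_2 ≅ Z.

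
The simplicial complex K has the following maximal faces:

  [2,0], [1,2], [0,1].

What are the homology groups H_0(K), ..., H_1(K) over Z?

Fix the vertex order 0 < 1 < 2 and write every simplex with vertices in increasing order. Then dim K = 1 and the simplices of K are:

  0-simplices (3): [0], [1], [2]
  1-simplices (3): [0,1], [0,2], [1,2]

giving chain groups C_0 ≅ Z^3, C_1 ≅ Z^3.

∂_1: C_1 → C_0 sends each edge [p,q] (with p < q) to q − p. For instance
  ∂[1,2] = [2] − [1].
The 3×3 boundary matrix has rank 2 and Smith normal form diag(1,1).

From H_k ≅ ker(∂_k) / im(∂_{k+1}) we obtain:

  H_0: rank C_0 − rank ∂_1 = 3 − 2 = 1, and the invariant factors of ∂_1 are all 1, so H_0 = Z.
  H_1: rank ker ∂_1 − rank ∂_2 = (3 − 2) − 0 = 1, and there is no ∂_2, so H_1 = Z.

As a check, the Euler characteristic is 3 − 3 = 0, which agrees with 1 − 1 = 0.

H_0 ≅ Z,  H_1 ≅ Z.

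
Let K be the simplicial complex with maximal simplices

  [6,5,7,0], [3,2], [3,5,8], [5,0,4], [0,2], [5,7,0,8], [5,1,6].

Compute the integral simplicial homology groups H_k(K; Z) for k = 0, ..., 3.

H_0 ≅ Z,  H_1 ≅ Z,  H_2 = 0,  H_3 = 0.

Fix the vertex order 0 < 1 < 2 < 3 < 4 < 5 < 6 < 7 < 8 and write every simplex with vertices in increasing order. Then dim K = 3 and the simplices of K are:

  0-simplices (9): [0], [1], [2], [3], [4], [5], [6], [7], [8]
  1-simplices (17): [0,2], [0,4], [0,5], [0,6], [0,7], [0,8], [1,5], [1,6], [2,3], [3,5], [3,8], [4,5], [5,6], [5,7], [5,8], [6,7], [7,8]
  2-simplices (10): [0,4,5], [0,5,6], [0,5,7], [0,5,8], [0,6,7], [0,7,8], [1,5,6], [3,5,8], [5,6,7], [5,7,8]
  3-simplices (2): [0,5,6,7], [0,5,7,8]

giving chain groups C_0 ≅ Z^9, C_1 ≅ Z^17, C_2 ≅ Z^10, C_3 ≅ Z^2.

Boundary ∂_1: C_1 → C_0 maps an edge to its endpoints' difference, ∂[p,q] = q − p. For instance
  ∂[5,6] = [6] − [5].
As a 9×17 matrix over Z this has rank 8, with invariant factors (1,1,1,1,1,1,1,1).

Boundary ∂_2: C_2 → C_1 sends each 2-simplex [p,q,r] to [q,r] − [p,r] + [p,q]. For instance
  ∂[1,5,6] = [5,6] − [1,6] + [1,5],
  ∂[5,7,8] = [7,8] − [5,8] + [5,7].
As a 17×10 matrix over Z this has rank 8, with invariant factors (1,1,1,1,1,1,1,1).

∂_3: C_3 → C_2 sends each 3-simplex σ to the alternating sum Σ_i (−1)^i (σ with its i-th vertex removed). For instance
  ∂[0,5,6,7] = [5,6,7] − [0,6,7] + [0,5,7] − [0,5,6],
  ∂[0,5,7,8] = [5,7,8] − [0,7,8] + [0,5,8] − [0,5,7].
The 10×2 boundary matrix has rank 2 and Smith normal form diag(1,1).

From H_k ≅ ker(∂_k) / im(∂_{k+1}) we obtain:

  H_0: rank C_0 − rank ∂_1 = 9 − 8 = 1, and the invariant factors of ∂_1 are all 1, so H_0 ≅ Z.
  H_1: rank ker ∂_1 − rank ∂_2 = (17 − 8) − 8 = 1, and the invariant factors of ∂_2 are all 1, so H_1 ≅ Z.
  H_2: rank ker ∂_2 − rank ∂_3 = (10 − 8) − 2 = 0, and the invariant factors of ∂_3 are all 1, so H_2 ≅ 0.
  H_3: rank ker ∂_3 − rank ∂_4 = (2 − 2) − 0 = 0, and there is no ∂_4, so H_3 ≅ 0.

As a check, the Euler characteristic is 9 − 17 + 10 − 2 = 0, which agrees with 1 − 1 + 0 − 0 = 0.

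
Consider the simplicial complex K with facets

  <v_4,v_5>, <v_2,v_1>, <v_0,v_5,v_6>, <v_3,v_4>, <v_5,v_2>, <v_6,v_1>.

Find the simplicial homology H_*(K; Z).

K has 7 vertices, 8 edges, 1 triangle.
rank ∂_0 = 0, rank ∂_1 = 6 ⇒ b_0 = 7 − 0 − 6 = 1; all invariant factors of ∂_1 are 1 so no torsion. So H_0 = Z.
rank ∂_1 = 6, rank ∂_2 = 1 ⇒ b_1 = 8 − 6 − 1 = 1; all invariant factors of ∂_2 are 1 so no torsion. So H_1 = Z.
rank ∂_2 = 1, rank ∂_3 = 0 ⇒ b_2 = 1 − 1 − 0 = 0. So H_2 = 0.

H_0 = Z,  H_1 = Z,  H_2 = 0.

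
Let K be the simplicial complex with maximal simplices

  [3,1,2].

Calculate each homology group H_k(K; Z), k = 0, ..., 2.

H_0 ≅ Z,  H_1 = 0,  H_2 = 0.

Take the total order 1 < 2 < 3 on the vertex set. Then K (dimension 2) consists of the simplices:

  0-simplices (3): [1], [2], [3]
  1-simplices (3): [1,2], [1,3], [2,3]
  2-simplices (1): [1,2,3]

giving chain groups C_0 ≅ Z^3, C_1 ≅ Z^3, C_2 ≅ Z^1.

Boundary ∂_1: C_1 → C_0 sends each edge [p,q] (with p < q) to q − p. For instance
  ∂[1,3] = [3] − [1].
As a 3×3 matrix over Z this has rank 2, with invariant factors (1,1).

The boundary map ∂_2: C_2 → C_1 sends each 2-simplex [p,q,r] to [q,r] − [p,r] + [p,q]. For instance
  ∂[1,2,3] = [2,3] − [1,3] + [1,2].
As a 3×1 matrix over Z this has rank 1, with invariant factors (1).

Computing H_k = (kernel of ∂_k) / (image of ∂_{k+1}):

  H_0: rank C_0 − rank ∂_1 = 3 − 2 = 1, and the invariant factors of ∂_1 are all 1, so H_0 = Z.
  H_1: rank ker ∂_1 − rank ∂_2 = (3 − 2) − 1 = 0, and the invariant factors of ∂_2 are all 1, so H_1 = 0.
  H_2: rank ker ∂_2 − rank ∂_3 = (1 − 1) − 0 = 0, and there is no ∂_3, so H_2 = 0.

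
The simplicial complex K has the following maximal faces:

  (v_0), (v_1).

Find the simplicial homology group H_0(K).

We work with the vertex ordering v_0 < v_1. The simplices of K, each written with vertices in increasing order, are:

  0-simplices (2): [v_0], [v_1]

Hence C_0 ≅ Z^2.

Reading off H_k = ker ∂_k / im ∂_{k+1}:

  H_0: rank C_0 − rank ∂_1 = 2 − 0 = 2, and there is no ∂_1, so H_0 = Z^2.

H_0 = Z^2.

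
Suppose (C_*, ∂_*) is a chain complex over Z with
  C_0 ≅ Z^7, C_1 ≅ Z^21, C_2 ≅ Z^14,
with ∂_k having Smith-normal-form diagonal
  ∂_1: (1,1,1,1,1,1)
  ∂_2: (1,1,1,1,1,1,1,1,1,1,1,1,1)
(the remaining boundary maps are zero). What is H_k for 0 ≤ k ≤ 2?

H_0: b_0 = 7 − 0 − 6 = 1; torsion from ∂_1 factors > 1: none. So H_0 ≅ Z.
H_1: b_1 = 21 − 6 − 13 = 2; torsion from ∂_2 factors > 1: none. So H_1 ≅ Z^2.
H_2: b_2 = 14 − 13 − 0 = 1; torsion from ∂_3 factors > 1: none. So H_2 ≅ Z.

H_0 ≅ Z,  H_1 ≅ Z^2,  H_2 ≅ Z.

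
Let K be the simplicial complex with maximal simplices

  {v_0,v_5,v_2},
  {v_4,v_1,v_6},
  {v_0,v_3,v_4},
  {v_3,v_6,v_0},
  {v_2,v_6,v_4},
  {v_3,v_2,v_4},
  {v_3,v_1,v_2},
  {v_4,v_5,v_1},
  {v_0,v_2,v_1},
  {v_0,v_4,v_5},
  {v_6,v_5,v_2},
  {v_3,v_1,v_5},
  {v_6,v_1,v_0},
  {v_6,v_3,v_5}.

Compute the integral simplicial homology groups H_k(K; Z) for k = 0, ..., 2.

Order the vertices as v_0 < v_1 < v_2 < v_3 < v_4 < v_5 < v_6. Listing each simplex with vertices in this order, K has dimension 2 with simplices:

  0-simplices (7): [v_0], [v_1], [v_2], [v_3], [v_4], [v_5], [v_6]
  1-simplices (21): (21 of them)
  2-simplices (14): (14 of them)

giving chain groups C_0 ≅ Z^7, C_1 ≅ Z^21, C_2 ≅ Z^14.

The boundary map ∂_1: C_1 → C_0 maps an edge to its endpoints' difference, ∂[p,q] = q − p.
This gives a 7×21 integer matrix of rank 6; reducing to Smith normal form yields diagonal entries (1,1,1,1,1,1).

∂_2: C_2 → C_1 acts by ∂[p,q,r] = [q,r] − [p,r] + [p,q]. For instance
  ∂[v_0,v_4,v_5] = [v_4,v_5] − [v_0,v_5] + [v_0,v_4],
  ∂[v_1,v_3,v_5] = [v_3,v_5] − [v_1,v_5] + [v_1,v_3].
This gives a 21×14 integer matrix of rank 13; reducing to Smith normal form yields diagonal entries (1,1,1,1,1,1,1,1,1,1,1,1,1).

Reading off H_k = ker ∂_k / im ∂_{k+1}:

  H_0: rank C_0 − rank ∂_1 = 7 − 6 = 1, and the invariant factors of ∂_1 are all 1, so H_0 = Z.
  H_1: rank ker ∂_1 − rank ∂_2 = (21 − 6) − 13 = 2, and the invariant factors of ∂_2 are all 1, so H_1 = Z^2.
  H_2: rank ker ∂_2 − rank ∂_3 = (14 − 13) − 0 = 1, and there is no ∂_3, so H_2 = Z.

H_0 ≅ Z,  H_1 ≅ Z^2,  H_2 ≅ Z.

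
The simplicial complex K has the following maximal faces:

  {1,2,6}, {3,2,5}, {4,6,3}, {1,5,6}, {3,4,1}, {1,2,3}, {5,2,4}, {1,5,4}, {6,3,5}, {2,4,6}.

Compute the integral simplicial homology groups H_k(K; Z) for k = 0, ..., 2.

H_0 = Z,  H_1 = Z/2,  H_2 = 0.

Fix the vertex order 1 < 2 < 3 < 4 < 5 < 6 and write every simplex with vertices in increasing order. Then dim K = 2 and the simplices of K are:

  0-simplices (6): [1], [2], [3], [4], [5], [6]
  1-simplices (15): [1,2], [1,3], [1,4], [1,5], [1,6], [2,3], [2,4], [2,5], [2,6], [3,4], [3,5], [3,6], [4,5], [4,6], [5,6]
  2-simplices (10): [1,2,3], [1,2,6], [1,3,4], [1,4,5], [1,5,6], [2,3,5], [2,4,5], [2,4,6], [3,4,6], [3,5,6]

giving chain groups C_0 ≅ Z^6, C_1 ≅ Z^15, C_2 ≅ Z^10.

The boundary map ∂_1: C_1 → C_0 maps an edge to its endpoints' difference, ∂[p,q] = q − p.
This gives a 6×15 integer matrix of rank 5; reducing to Smith normal form yields diagonal entries (1,1,1,1,1).

∂_2: C_2 → C_1 acts by ∂[p,q,r] = [q,r] − [p,r] + [p,q]. For instance
  ∂[1,5,6] = [5,6] − [1,6] + [1,5],
  ∂[2,3,5] = [3,5] − [2,5] + [2,3].
The resulting 15×10 matrix has rank 10, and its Smith normal form has invariant factors (1,1,1,1,1,1,1,1,1,2).

Reading off H_k = ker ∂_k / im ∂_{k+1}:

  H_0: rank C_0 − rank ∂_1 = 6 − 5 = 1, and the invariant factors of ∂_1 are all 1, so H_0 = Z.
  H_1: rank ker ∂_1 − rank ∂_2 = (15 − 5) − 10 = 0, and ∂_2 has invariant factor 2 > 1, so H_1 = Z/2.
  H_2: rank ker ∂_2 − rank ∂_3 = (10 − 10) − 0 = 0, and there is no ∂_3, so H_2 = 0.

As a check, the Euler characteristic is 6 − 15 + 10 = 1, which agrees with 1 − 0 + 0 = 1.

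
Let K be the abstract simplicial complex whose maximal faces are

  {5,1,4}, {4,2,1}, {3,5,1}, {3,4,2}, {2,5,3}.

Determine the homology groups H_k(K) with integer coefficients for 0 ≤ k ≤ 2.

Take the total order 1 < 2 < 3 < 4 < 5 on the vertex set. Then K (dimension 2) consists of the simplices:

  0-simplices (5): [1], [2], [3], [4], [5]
  1-simplices (10): [1,2], [1,3], [1,4], [1,5], [2,3], [2,4], [2,5], [3,4], [3,5], [4,5]
  2-simplices (5): [1,2,4], [1,3,5], [1,4,5], [2,3,4], [2,3,5]

Hence C_0 ≅ Z^5, C_1 ≅ Z^10, C_2 ≅ Z^5.

∂_1: C_1 → C_0 sends each edge [p,q] (with p < q) to q − p. For instance
  ∂[3,4] = [4] − [3].
The resulting 5×10 matrix has rank 4, and its Smith normal form has invariant factors (1,1,1,1).

The boundary map ∂_2: C_2 → C_1 maps a triangle to the signed sum of its edges. For instance
  ∂[2,3,4] = [3,4] − [2,4] + [2,3],
  ∂[1,3,5] = [3,5] − [1,5] + [1,3].
As a 10×5 matrix over Z this has rank 5, with invariant factors (1,1,1,1,1).

Reading off H_k = ker ∂_k / im ∂_{k+1}:

  H_0: rank C_0 − rank ∂_1 = 5 − 4 = 1, and the invariant factors of ∂_1 are all 1, so H_0 = Z.
  H_1: rank ker ∂_1 − rank ∂_2 = (10 − 4) − 5 = 1, and the invariant factors of ∂_2 are all 1, so H_1 = Z.
  H_2: rank ker ∂_2 − rank ∂_3 = (5 − 5) − 0 = 0, and there is no ∂_3, so H_2 = 0.

(K is a triangulation of the Möbius band.)

H_0 ≅ Z,  H_1 ≅ Z,  H_2 = 0.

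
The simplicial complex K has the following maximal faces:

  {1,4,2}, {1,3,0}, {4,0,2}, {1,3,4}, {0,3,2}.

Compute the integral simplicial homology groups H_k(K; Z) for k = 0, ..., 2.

H_0 = Z,  H_1 = Z,  H_2 = 0.

Fix the vertex order 0 < 1 < 2 < 3 < 4 and write every simplex with vertices in increasing order. Then dim K = 2 and the simplices of K are:

  0-simplices (5): [0], [1], [2], [3], [4]
  1-simplices (10): [0,1], [0,2], [0,3], [0,4], [1,2], [1,3], [1,4], [2,3], [2,4], [3,4]
  2-simplices (5): [0,1,3], [0,2,3], [0,2,4], [1,2,4], [1,3,4]

so the chain groups are C_0 ≅ Z^5, C_1 ≅ Z^10, C_2 ≅ Z^5.

∂_1: C_1 → C_0 maps an edge to its endpoints' difference, ∂[p,q] = q − p. For instance
  ∂[2,4] = [4] − [2].
This gives a 5×10 integer matrix of rank 4; reducing to Smith normal form yields diagonal entries (1,1,1,1).

The boundary map ∂_2: C_2 → C_1 sends each 2-simplex [p,q,r] to [q,r] − [p,r] + [p,q]. For instance
  ∂[1,3,4] = [3,4] − [1,4] + [1,3],
  ∂[0,2,4] = [2,4] − [0,4] + [0,2].
The resulting 10×5 matrix has rank 5, and its Smith normal form has invariant factors (1,1,1,1,1).

Computing H_k = (kernel of ∂_k) / (image of ∂_{k+1}):

  H_0: rank C_0 − rank ∂_1 = 5 − 4 = 1, and the invariant factors of ∂_1 are all 1, so H_0 = Z.
  H_1: rank ker ∂_1 − rank ∂_2 = (10 − 4) − 5 = 1, and the invariant factors of ∂_2 are all 1, so H_1 = Z.
  H_2: rank ker ∂_2 − rank ∂_3 = (5 − 5) − 0 = 0, and there is no ∂_3, so H_2 = 0.

As a check, the Euler characteristic is 5 − 10 + 5 = 0, which agrees with 1 − 1 + 0 = 0.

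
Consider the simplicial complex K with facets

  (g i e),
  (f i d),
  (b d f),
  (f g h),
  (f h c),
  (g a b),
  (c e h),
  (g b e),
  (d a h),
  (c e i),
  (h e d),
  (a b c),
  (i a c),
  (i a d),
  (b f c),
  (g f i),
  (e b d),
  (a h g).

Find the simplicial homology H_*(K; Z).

Fix the vertex order a < b < c < d < e < f < g < h < i and write every simplex with vertices in increasing order. Then dim K = 2 and the simplices of K are:

  0-simplices (9): a, b, c, d, e, f, g, h, i
  1-simplices (27): ab, ac, ad, ag, ah, ai, bc, bd, be, bf, bg, ce, cf, ch, ci, de, df, dh, di, eg, eh, ei, fg, fh, fi, gh, gi
  2-simplices (18): abc, abg, aci, adh, adi, agh, bcf, bde, bdf, beg, ceh, cei, cfh, deh, dfi, egi, fgh, fgi

giving chain groups C_0 ≅ Z^9, C_1 ≅ Z^27, C_2 ≅ Z^18.

The boundary map ∂_1: C_1 → C_0 sends each edge [p,q] (with p < q) to q − p. For instance
  ∂ci = i − c.
This gives a 9×27 integer matrix of rank 8; reducing to Smith normal form yields diagonal entries (1,1,1,1,1,1,1,1).

∂_2: C_2 → C_1 maps a triangle to the signed sum of its edges. For instance
  ∂bdf = df − bf + bd,
  ∂egi = gi − ei + eg.
As a 27×18 matrix over Z this has rank 17, with invariant factors (1,1,1,1,1,1,1,1,1,1,1,1,1,1,1,1,1).

Computing H_k = (kernel of ∂_k) / (image of ∂_{k+1}):

  H_0: rank C_0 − rank ∂_1 = 9 − 8 = 1, and the invariant factors of ∂_1 are all 1, so H_0 = Z.
  H_1: rank ker ∂_1 − rank ∂_2 = (27 − 8) − 17 = 2, and the invariant factors of ∂_2 are all 1, so H_1 = Z^2.
  H_2: rank ker ∂_2 − rank ∂_3 = (18 − 17) − 0 = 1, and there is no ∂_3, so H_2 = Z.

H_0 ≅ Z,  H_1 ≅ Z^2,  H_2 ≅ Z.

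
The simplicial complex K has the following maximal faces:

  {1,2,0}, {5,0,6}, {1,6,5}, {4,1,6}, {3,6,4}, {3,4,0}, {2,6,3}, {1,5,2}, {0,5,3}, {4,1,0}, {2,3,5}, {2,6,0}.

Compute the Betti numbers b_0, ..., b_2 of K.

Order the vertices as 0 < 1 < 2 < 3 < 4 < 5 < 6. Listing each simplex with vertices in this order, K has dimension 2 with simplices:

  0-simplices (7): [0], [1], [2], [3], [4], [5], [6]
  1-simplices (18): [0,1], [0,2], [0,3], [0,4], [0,5], [0,6], [1,2], [1,4], [1,5], [1,6], [2,3], [2,5], [2,6], [3,4], [3,5], [3,6], [4,6], [5,6]
  2-simplices (12): [0,1,2], [0,1,4], [0,2,6], [0,3,4], [0,3,5], [0,5,6], [1,2,5], [1,4,6], [1,5,6], [2,3,5], [2,3,6], [3,4,6]

Hence C_0 ≅ Z^7, C_1 ≅ Z^18, C_2 ≅ Z^12.

∂_1: C_1 → C_0 maps an edge to its endpoints' difference, ∂[p,q] = q − p. For instance
  ∂[1,2] = [2] − [1].
The resulting 7×18 matrix has rank 6, and its Smith normal form has invariant factors (1,1,1,1,1,1).

The boundary map ∂_2: C_2 → C_1 sends each 2-simplex [p,q,r] to [q,r] − [p,r] + [p,q]. For instance
  ∂[2,3,6] = [3,6] − [2,6] + [2,3],
  ∂[1,4,6] = [4,6] − [1,6] + [1,4].
The resulting 18×12 matrix has rank 12, and its Smith normal form has invariant factors (1,1,1,1,1,1,1,1,1,1,1,2).

Computing H_k = (kernel of ∂_k) / (image of ∂_{k+1}):

  H_0: rank C_0 − rank ∂_1 = 7 − 6 = 1, and the invariant factors of ∂_1 are all 1, so H_0 ≅ Z.
  H_1: rank ker ∂_1 − rank ∂_2 = (18 − 6) − 12 = 0, and ∂_2 has invariant factor 2 > 1, so H_1 ≅ Z/2Z.
  H_2: rank ker ∂_2 − rank ∂_3 = (12 − 12) − 0 = 0, and there is no ∂_3, so H_2 ≅ 0.

(K is a triangulation of the real projective plane RP^2.)

Hence the Betti numbers are b_0 = 1, b_1 = 0, b_2 = 0.

b_0 = 1, b_1 = 0, b_2 = 0.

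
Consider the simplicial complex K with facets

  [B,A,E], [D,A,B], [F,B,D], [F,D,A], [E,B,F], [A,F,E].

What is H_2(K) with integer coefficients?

H_2 = Z.

Fix the vertex order A < B < D < E < F and write every simplex with vertices in increasing order. Then dim K = 2 and the simplices of K are:

  0-simplices (5): A, B, D, E, F
  1-simplices (9): AB, AD, AE, AF, BD, BE, BF, DF, EF
  2-simplices (6): ABD, ABE, ADF, AEF, BDF, BEF

so the chain groups are C_0 ≅ Z^5, C_1 ≅ Z^9, C_2 ≅ Z^6.

The boundary map ∂_1: C_1 → C_0 sends each edge [p,q] (with p < q) to q − p.
The resulting 5×9 matrix has rank 4, and its Smith normal form has invariant factors (1,1,1,1).

∂_2: C_2 → C_1 sends each 2-simplex [p,q,r] to [q,r] − [p,r] + [p,q]. For instance
  ∂ABE = BE − AE + AB,
  ∂ADF = DF − AF + AD.
The resulting 9×6 matrix has rank 5, and its Smith normal form has invariant factors (1,1,1,1,1).

Computing H_k = (kernel of ∂_k) / (image of ∂_{k+1}):

  H_2: rank ker ∂_2 − rank ∂_3 = (6 − 5) − 0 = 1, and there is no ∂_3, so H_2 = Z.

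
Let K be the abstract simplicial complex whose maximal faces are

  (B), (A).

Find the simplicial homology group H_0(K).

Take the total order A < B on the vertex set. Then K (dimension 0) consists of the simplices:

  0-simplices (2): A, B

Hence C_0 ≅ Z^2.

Reading off H_k = ker ∂_k / im ∂_{k+1}:

  H_0: rank C_0 − rank ∂_1 = 2 − 0 = 2, and there is no ∂_1, so H_0 = Z^2.

(K is a triangulation of a set of 2 points.)

H_0 ≅ Z^2.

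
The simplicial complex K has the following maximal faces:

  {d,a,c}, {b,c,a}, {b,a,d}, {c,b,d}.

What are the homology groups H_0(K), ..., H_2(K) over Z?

H_0 ≅ Z,  H_1 = 0,  H_2 ≅ Z.

We work with the vertex ordering a < b < c < d. The simplices of K, each written with vertices in increasing order, are:

  0-simplices (4): a, b, c, d
  1-simplices (6): ab, ac, ad, bc, bd, cd
  2-simplices (4): abc, abd, acd, bcd

giving chain groups C_0 ≅ Z^4, C_1 ≅ Z^6, C_2 ≅ Z^4.

The boundary map ∂_1: C_1 → C_0 sends each edge [p,q] (with p < q) to q − p. For instance
  ∂bc = c − b.
As a 4×6 matrix over Z this has rank 3, with invariant factors (1,1,1).

The boundary map ∂_2: C_2 → C_1 sends each 2-simplex [p,q,r] to [q,r] − [p,r] + [p,q]. For instance
  ∂abd = bd − ad + ab,
  ∂acd = cd − ad + ac.
The resulting 6×4 matrix has rank 3, and its Smith normal form has invariant factors (1,1,1).

Computing H_k = (kernel of ∂_k) / (image of ∂_{k+1}):

  H_0: rank C_0 − rank ∂_1 = 4 − 3 = 1, and the invariant factors of ∂_1 are all 1, so H_0 ≅ Z.
  H_1: rank ker ∂_1 − rank ∂_2 = (6 − 3) − 3 = 0, and the invariant factors of ∂_2 are all 1, so H_1 ≅ 0.
  H_2: rank ker ∂_2 − rank ∂_3 = (4 − 3) − 0 = 1, and there is no ∂_3, so H_2 ≅ Z.

As a check, the Euler characteristic is 4 − 6 + 4 = 2, which agrees with 1 − 0 + 1 = 2.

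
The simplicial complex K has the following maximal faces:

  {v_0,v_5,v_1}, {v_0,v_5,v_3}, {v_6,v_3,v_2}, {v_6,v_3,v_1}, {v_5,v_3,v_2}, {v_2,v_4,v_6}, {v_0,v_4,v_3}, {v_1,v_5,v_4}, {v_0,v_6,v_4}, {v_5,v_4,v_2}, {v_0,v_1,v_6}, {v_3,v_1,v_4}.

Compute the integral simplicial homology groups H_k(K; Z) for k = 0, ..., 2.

Take the total order v_0 < v_1 < v_2 < v_3 < v_4 < v_5 < v_6 on the vertex set. Then K (dimension 2) consists of the simplices:

  0-simplices (7): [v_0], [v_1], [v_2], [v_3], [v_4], [v_5], [v_6]
  1-simplices (18): (18 of them)
  2-simplices (12): (12 of them)

so the chain groups are C_0 ≅ Z^7, C_1 ≅ Z^18, C_2 ≅ Z^12.

∂_1: C_1 → C_0 sends each edge [p,q] (with p < q) to q − p. For instance
  ∂[v_0,v_5] = [v_5] − [v_0].
This gives a 7×18 integer matrix of rank 6; reducing to Smith normal form yields diagonal entries (1,1,1,1,1,1).

The boundary map ∂_2: C_2 → C_1 acts by ∂[p,q,r] = [q,r] − [p,r] + [p,q]. For instance
  ∂[v_1,v_4,v_5] = [v_4,v_5] − [v_1,v_5] + [v_1,v_4],
  ∂[v_0,v_1,v_5] = [v_1,v_5] − [v_0,v_5] + [v_0,v_1].
As a 18×12 matrix over Z this has rank 12, with invariant factors (1,1,1,1,1,1,1,1,1,1,1,2).

Computing H_k = (kernel of ∂_k) / (image of ∂_{k+1}):

  H_0: rank C_0 − rank ∂_1 = 7 − 6 = 1, and the invariant factors of ∂_1 are all 1, so H_0 ≅ Z.
  H_1: rank ker ∂_1 − rank ∂_2 = (18 − 6) − 12 = 0, and ∂_2 has invariant factor 2 > 1, so H_1 ≅ Z_2.
  H_2: rank ker ∂_2 − rank ∂_3 = (12 − 12) − 0 = 0, and there is no ∂_3, so H_2 ≅ 0.

As a check, the Euler characteristic is 7 − 18 + 12 = 1, which agrees with 1 − 0 + 0 = 1.

H_0 ≅ Z,  H_1 ≅ Z_2,  H_2 = 0.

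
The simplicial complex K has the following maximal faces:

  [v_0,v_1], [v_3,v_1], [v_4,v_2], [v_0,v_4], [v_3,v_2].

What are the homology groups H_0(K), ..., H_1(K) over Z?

Take the total order v_0 < v_1 < v_2 < v_3 < v_4 on the vertex set. Then K (dimension 1) consists of the simplices:

  0-simplices (5): [v_0], [v_1], [v_2], [v_3], [v_4]
  1-simplices (5): [v_0,v_1], [v_0,v_4], [v_1,v_3], [v_2,v_3], [v_2,v_4]

giving chain groups C_0 ≅ Z^5, C_1 ≅ Z^5.

Boundary ∂_1: C_1 → C_0 maps an edge to its endpoints' difference, ∂[p,q] = q − p.
The 5×5 boundary matrix has rank 4 and Smith normal form diag(1,1,1,1).

Now H_k = ker ∂_k / im ∂_{k+1}, so:

  H_0: rank C_0 − rank ∂_1 = 5 − 4 = 1, and the invariant factors of ∂_1 are all 1, so H_0 ≅ Z.
  H_1: rank ker ∂_1 − rank ∂_2 = (5 − 4) − 0 = 1, and there is no ∂_2, so H_1 ≅ Z.

As a check, the Euler characteristic is 5 − 5 = 0, which agrees with 1 − 1 = 0.
(K is a triangulation of the circle S^1.)

H_0 = Z,  H_1 = Z.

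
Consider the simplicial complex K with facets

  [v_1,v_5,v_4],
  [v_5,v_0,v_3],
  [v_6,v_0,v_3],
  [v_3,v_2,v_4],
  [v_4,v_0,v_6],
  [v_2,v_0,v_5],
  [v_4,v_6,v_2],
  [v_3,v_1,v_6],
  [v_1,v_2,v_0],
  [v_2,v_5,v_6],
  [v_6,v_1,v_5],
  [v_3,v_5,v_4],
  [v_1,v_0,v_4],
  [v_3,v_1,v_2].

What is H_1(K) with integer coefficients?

H_1 = Z^2.

K has 7 vertices, 21 edges, 14 triangles.
rank ∂_1 = 6, rank ∂_2 = 13 ⇒ b_1 = 21 − 6 − 13 = 2; all invariant factors of ∂_2 are 1 so no torsion. So H_1 ≅ Z^2.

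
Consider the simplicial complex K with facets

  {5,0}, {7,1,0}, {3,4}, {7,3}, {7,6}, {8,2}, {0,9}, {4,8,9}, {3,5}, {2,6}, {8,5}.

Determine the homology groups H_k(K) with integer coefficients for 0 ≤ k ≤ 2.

H_0 ≅ Z,  H_1 ≅ Z^4,  H_2 = 0.

We work with the vertex ordering 0 < 1 < 2 < 3 < 4 < 5 < 6 < 7 < 8 < 9. The simplices of K, each written with vertices in increasing order, are:

  0-simplices (10): [0], [1], [2], [3], [4], [5], [6], [7], [8], [9]
  1-simplices (15): [0,1], [0,5], [0,7], [0,9], [1,7], [2,6], [2,8], [3,4], [3,5], [3,7], [4,8], [4,9], [5,8], [6,7], [8,9]
  2-simplices (2): [0,1,7], [4,8,9]

giving chain groups C_0 ≅ Z^10, C_1 ≅ Z^15, C_2 ≅ Z^2.

Boundary ∂_1: C_1 → C_0 is given by ∂[p,q] = [q] − [p]. For instance
  ∂[0,9] = [9] − [0].
As a 10×15 matrix over Z this has rank 9, with invariant factors (1,1,1,1,1,1,1,1,1).

Boundary ∂_2: C_2 → C_1 sends each 2-simplex [p,q,r] to [q,r] − [p,r] + [p,q]. For instance
  ∂[4,8,9] = [8,9] − [4,9] + [4,8],
  ∂[0,1,7] = [1,7] − [0,7] + [0,1].
This gives a 15×2 integer matrix of rank 2; reducing to Smith normal form yields diagonal entries (1,1).

Computing H_k = (kernel of ∂_k) / (image of ∂_{k+1}):

  H_0: rank C_0 − rank ∂_1 = 10 − 9 = 1, and the invariant factors of ∂_1 are all 1, so H_0 ≅ Z.
  H_1: rank ker ∂_1 − rank ∂_2 = (15 − 9) − 2 = 4, and the invariant factors of ∂_2 are all 1, so H_1 ≅ Z^4.
  H_2: rank ker ∂_2 − rank ∂_3 = (2 − 2) − 0 = 0, and there is no ∂_3, so H_2 ≅ 0.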